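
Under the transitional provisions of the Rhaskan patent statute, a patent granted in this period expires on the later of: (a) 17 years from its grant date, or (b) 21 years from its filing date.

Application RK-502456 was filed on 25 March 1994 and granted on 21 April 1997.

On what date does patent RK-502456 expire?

March 25, 2015

(a) grant + 17 years → 21 April 2014.
(b) filing + 21 years → 25 March 2015.
Later of the two: 25 March 2015.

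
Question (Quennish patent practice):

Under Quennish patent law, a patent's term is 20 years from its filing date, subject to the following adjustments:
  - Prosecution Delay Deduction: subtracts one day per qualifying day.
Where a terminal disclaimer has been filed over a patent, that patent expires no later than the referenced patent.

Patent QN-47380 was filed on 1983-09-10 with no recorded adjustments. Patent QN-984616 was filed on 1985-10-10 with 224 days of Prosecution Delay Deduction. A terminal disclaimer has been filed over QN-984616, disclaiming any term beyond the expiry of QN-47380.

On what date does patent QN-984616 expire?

September 10, 2003

Natural term of QN-984616:
  Base: filing + 20 years → 10 October 2005.
  Prosecution Delay Deduction: −224 days → 28 February 2005.
Expiry of referenced patent QN-47380:
  Base: filing + 20 years → 10 September 2003.
Terminal disclaimer: QN-984616 expires on the earlier of 28 February 2005 and 10 September 2003.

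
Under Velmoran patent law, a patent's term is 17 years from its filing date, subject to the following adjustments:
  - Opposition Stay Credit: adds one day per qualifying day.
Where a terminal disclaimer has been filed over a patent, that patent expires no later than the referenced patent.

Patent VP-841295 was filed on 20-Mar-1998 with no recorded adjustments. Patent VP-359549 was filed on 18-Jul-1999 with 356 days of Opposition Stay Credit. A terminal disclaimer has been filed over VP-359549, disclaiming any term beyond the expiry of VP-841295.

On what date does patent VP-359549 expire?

2015-03-20

Natural term of VP-359549:
  Base: filing + 17 years → 18 July 2016.
  Opposition Stay Credit: +356 days → 9 July 2017.
Expiry of referenced patent VP-841295:
  Base: filing + 17 years → 20 March 2015.
Terminal disclaimer: VP-359549 expires on the earlier of 9 July 2017 and 20 March 2015.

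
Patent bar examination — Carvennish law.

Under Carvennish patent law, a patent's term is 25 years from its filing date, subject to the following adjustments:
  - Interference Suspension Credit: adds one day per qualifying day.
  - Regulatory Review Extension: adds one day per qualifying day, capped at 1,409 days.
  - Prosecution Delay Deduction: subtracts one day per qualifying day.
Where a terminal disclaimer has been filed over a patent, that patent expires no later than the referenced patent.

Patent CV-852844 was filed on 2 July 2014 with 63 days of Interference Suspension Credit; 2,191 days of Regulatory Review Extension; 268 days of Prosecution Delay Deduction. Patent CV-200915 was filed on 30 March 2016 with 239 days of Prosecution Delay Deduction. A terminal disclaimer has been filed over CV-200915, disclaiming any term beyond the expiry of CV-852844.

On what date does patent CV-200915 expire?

2040-08-03

Natural term of CV-200915:
  Base: filing + 25 years → 30 March 2041.
  Prosecution Delay Deduction: −239 days → 3 August 2040.
Expiry of referenced patent CV-852844:
  Base: filing + 25 years → 2 July 2039.
  Interference Suspension Credit: +63 days → 3 September 2039.
  Regulatory Review Extension: 2191 days claimed exceeds the 1409-day cap, so +1409 days → 13 July 2043.
  Prosecution Delay Deduction: −268 days → 18 October 2042.
Terminal disclaimer: CV-200915 expires on the earlier of 3 August 2040 and 18 October 2042.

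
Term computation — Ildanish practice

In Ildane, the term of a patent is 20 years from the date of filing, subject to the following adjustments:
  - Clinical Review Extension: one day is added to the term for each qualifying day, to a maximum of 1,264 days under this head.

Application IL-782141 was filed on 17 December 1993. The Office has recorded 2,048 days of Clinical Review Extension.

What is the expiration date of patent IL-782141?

Base term: filing date + 20 years → 17 December 2013.
Clinical Review Extension: 2048 days claimed exceeds the 1264-day cap, so +1264 days → 3 June 2017.

2017-06-03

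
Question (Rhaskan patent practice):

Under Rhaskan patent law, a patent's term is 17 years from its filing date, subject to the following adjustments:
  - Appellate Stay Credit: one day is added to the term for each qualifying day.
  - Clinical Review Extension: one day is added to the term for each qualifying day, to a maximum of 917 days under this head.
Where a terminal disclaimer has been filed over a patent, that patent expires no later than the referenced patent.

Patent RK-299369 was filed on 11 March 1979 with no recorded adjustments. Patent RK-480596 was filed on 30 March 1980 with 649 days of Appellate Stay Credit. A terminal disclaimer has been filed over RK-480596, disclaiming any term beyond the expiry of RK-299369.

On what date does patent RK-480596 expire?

Natural term of RK-480596:
  Base: filing + 17 years → 30 March 1997.
  Appellate Stay Credit: +649 days → 8 January 1999.
Expiry of referenced patent RK-299369:
  Base: filing + 17 years → 11 March 1996.
Terminal disclaimer: RK-480596 expires on the earlier of 8 January 1999 and 11 March 1996.

1996-03-11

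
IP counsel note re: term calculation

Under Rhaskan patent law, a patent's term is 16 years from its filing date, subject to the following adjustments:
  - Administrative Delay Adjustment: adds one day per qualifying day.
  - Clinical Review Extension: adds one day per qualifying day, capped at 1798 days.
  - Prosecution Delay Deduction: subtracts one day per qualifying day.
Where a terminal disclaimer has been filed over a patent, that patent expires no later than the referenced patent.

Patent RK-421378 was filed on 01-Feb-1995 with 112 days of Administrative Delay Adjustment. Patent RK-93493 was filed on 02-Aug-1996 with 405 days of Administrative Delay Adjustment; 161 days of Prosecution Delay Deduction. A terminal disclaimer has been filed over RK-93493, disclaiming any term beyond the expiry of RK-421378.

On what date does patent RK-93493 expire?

Natural term of RK-93493:
  Base: filing + 16 years → 2 August 2012.
  Administrative Delay Adjustment: +405 days → 11 September 2013.
  Prosecution Delay Deduction: −161 days → 3 April 2013.
Expiry of referenced patent RK-421378:
  Base: filing + 16 years → 1 February 2011.
  Administrative Delay Adjustment: +112 days → 24 May 2011.
Terminal disclaimer: RK-93493 expires on the earlier of 3 April 2013 and 24 May 2011.

May 24, 2011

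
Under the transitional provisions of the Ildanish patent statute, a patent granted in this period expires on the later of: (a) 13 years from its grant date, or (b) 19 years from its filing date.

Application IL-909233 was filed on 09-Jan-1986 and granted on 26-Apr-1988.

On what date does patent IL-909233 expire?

(a) grant + 13 years → 26 April 2001.
(b) filing + 19 years → 9 January 2005.
Later of the two: 9 January 2005.

January 9, 2005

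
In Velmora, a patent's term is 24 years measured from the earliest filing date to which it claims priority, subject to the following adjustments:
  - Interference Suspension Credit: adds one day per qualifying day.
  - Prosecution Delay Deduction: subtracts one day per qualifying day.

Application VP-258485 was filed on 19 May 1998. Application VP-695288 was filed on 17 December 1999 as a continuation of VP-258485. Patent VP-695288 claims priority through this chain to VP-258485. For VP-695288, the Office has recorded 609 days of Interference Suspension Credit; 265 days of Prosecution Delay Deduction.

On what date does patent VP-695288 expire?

Earliest priority filing: 19 May 1998.
Base term: 19 May 1998 + 24 years → 19 May 2022.
Interference Suspension Credit: +609 days → 18 January 2024.
Prosecution Delay Deduction: −265 days → 28 April 2023.

April 28, 2023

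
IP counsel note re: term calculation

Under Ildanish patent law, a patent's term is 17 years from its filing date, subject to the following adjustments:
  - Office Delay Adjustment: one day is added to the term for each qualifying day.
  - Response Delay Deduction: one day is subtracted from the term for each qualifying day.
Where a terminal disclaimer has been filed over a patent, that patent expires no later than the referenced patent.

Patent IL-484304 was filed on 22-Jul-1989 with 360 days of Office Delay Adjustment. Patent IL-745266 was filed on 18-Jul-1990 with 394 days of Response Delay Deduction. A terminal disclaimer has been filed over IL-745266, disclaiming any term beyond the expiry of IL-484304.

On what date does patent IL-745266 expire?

Natural term of IL-745266:
  Base: filing + 17 years → 18 July 2007.
  Response Delay Deduction: −394 days → 19 June 2006.
Expiry of referenced patent IL-484304:
  Base: filing + 17 years → 22 July 2006.
  Office Delay Adjustment: +360 days → 17 July 2007.
Terminal disclaimer: IL-745266 expires on the earlier of 19 June 2006 and 17 July 2007.

June 19, 2006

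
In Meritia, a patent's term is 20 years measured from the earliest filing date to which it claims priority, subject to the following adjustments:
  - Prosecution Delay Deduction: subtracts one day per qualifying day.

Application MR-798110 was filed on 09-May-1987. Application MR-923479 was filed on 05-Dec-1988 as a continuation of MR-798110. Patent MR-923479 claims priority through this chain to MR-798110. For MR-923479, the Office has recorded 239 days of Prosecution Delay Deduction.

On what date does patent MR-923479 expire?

Earliest priority filing: 9 May 1987.
Base term: 9 May 1987 + 20 years → 9 May 2007.
Prosecution Delay Deduction: −239 days → 12 September 2006.

September 12, 2006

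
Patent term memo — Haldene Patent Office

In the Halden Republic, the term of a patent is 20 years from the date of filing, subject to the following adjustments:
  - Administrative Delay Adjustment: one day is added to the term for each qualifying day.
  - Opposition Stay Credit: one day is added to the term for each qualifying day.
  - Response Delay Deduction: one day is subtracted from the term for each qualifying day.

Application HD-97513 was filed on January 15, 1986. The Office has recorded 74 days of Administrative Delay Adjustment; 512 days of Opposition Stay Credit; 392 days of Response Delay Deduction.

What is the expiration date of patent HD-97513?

2006-07-28

Base term: filing date + 20 years → 15 January 2006.
Administrative Delay Adjustment: +74 days → 30 March 2006.
Opposition Stay Credit: +512 days → 24 August 2007.
Response Delay Deduction: −392 days → 28 July 2006.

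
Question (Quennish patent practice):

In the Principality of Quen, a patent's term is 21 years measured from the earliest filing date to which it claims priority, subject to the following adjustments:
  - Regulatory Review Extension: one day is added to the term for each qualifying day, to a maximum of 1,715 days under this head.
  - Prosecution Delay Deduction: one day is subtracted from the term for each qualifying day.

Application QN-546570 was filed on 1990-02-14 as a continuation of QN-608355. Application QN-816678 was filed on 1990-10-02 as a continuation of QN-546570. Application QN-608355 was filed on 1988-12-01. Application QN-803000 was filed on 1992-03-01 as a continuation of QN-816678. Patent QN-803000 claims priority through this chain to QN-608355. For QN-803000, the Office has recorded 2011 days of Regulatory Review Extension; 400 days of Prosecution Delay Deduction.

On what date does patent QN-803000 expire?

July 8, 2013

Earliest priority filing: 1 December 1988.
Base term: 1 December 1988 + 21 years → 1 December 2009.
Regulatory Review Extension: 2011 days claimed exceeds the 1715-day cap, so +1715 days → 12 August 2014.
Prosecution Delay Deduction: −400 days → 8 July 2013.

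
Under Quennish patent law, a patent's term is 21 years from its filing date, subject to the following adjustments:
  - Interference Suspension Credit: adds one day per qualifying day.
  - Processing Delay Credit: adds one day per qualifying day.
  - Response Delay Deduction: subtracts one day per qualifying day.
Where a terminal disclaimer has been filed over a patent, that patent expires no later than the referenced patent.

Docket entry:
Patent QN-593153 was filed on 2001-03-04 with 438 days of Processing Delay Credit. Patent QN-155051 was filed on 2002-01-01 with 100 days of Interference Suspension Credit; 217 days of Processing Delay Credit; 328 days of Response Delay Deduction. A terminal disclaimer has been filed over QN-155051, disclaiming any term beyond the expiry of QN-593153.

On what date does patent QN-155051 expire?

Natural term of QN-155051:
  Base: filing + 21 years → 1 January 2023.
  Interference Suspension Credit: +100 days → 11 April 2023.
  Processing Delay Credit: +217 days → 14 November 2023.
  Response Delay Deduction: −328 days → 21 December 2022.
Expiry of referenced patent QN-593153:
  Base: filing + 21 years → 4 March 2022.
  Processing Delay Credit: +438 days → 16 May 2023.
Terminal disclaimer: QN-155051 expires on the earlier of 21 December 2022 and 16 May 2023.

2022-12-21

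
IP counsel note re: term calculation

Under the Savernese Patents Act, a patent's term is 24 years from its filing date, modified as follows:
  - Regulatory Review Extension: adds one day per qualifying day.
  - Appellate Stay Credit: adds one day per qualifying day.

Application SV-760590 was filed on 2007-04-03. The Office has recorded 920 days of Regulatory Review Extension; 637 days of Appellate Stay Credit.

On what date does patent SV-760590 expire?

Base term: filing date + 24 years → 3 April 2031.
Regulatory Review Extension: +920 days → 9 October 2033.
Appellate Stay Credit: +637 days → 8 July 2035.

July 8, 2035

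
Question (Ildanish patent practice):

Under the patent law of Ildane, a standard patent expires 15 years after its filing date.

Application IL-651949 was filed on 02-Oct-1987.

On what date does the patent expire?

Filing date + 15 years → 2 October 2002.

2002-10-02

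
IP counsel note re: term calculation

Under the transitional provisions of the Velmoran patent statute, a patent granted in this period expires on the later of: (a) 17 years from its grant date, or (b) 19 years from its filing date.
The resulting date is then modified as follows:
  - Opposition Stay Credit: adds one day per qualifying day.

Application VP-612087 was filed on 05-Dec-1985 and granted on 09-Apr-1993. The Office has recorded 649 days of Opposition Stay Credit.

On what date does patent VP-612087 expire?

2012-01-18

(a) grant + 17 years → 9 April 2010.
(b) filing + 19 years → 5 December 2004.
Later of the two: 9 April 2010.
Opposition Stay Credit: +649 days → 18 January 2012.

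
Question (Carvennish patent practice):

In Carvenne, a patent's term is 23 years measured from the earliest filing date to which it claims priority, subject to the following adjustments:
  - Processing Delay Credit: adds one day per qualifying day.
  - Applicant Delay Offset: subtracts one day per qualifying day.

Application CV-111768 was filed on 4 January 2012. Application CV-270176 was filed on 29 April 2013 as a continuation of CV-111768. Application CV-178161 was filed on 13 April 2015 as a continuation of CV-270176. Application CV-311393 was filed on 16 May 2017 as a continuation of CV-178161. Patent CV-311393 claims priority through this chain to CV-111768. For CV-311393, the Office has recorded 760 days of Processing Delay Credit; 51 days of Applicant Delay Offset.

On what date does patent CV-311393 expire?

December 13, 2036

Earliest priority filing: 4 January 2012.
Base term: 4 January 2012 + 23 years → 4 January 2035.
Processing Delay Credit: +760 days → 2 February 2037.
Applicant Delay Offset: −51 days → 13 December 2036.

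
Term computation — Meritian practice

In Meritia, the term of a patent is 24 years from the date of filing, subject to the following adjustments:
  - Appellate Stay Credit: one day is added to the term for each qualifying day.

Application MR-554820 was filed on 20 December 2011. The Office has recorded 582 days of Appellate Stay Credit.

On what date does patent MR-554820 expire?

July 24, 2037

Base term: filing date + 24 years → 20 December 2035.
Appellate Stay Credit: +582 days → 24 July 2037.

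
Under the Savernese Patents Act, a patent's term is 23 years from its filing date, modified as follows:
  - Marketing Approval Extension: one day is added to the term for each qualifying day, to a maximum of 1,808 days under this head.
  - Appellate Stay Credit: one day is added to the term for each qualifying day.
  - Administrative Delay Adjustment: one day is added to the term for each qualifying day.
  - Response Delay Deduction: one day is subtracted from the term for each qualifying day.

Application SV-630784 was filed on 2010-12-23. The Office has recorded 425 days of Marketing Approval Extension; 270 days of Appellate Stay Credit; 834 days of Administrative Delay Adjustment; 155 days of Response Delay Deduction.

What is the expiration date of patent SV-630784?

2037-09-27

Base term: filing date + 23 years → 23 December 2033.
Marketing Approval Extension: 425 days (within the 1808-day cap) → +425 days → 21 February 2035.
Appellate Stay Credit: +270 days → 18 November 2035.
Administrative Delay Adjustment: +834 days → 1 March 2038.
Response Delay Deduction: −155 days → 27 September 2037.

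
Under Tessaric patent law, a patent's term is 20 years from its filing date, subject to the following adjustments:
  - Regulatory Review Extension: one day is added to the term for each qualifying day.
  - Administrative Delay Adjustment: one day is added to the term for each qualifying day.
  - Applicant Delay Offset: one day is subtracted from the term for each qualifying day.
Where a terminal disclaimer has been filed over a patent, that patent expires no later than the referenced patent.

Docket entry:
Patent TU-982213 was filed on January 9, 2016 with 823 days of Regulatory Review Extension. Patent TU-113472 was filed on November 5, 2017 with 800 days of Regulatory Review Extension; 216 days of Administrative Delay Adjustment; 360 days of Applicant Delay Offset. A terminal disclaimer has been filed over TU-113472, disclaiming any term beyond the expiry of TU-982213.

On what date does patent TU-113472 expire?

Natural term of TU-113472:
  Base: filing + 20 years → 5 November 2037.
  Regulatory Review Extension: +800 days → 14 January 2040.
  Administrative Delay Adjustment: +216 days → 17 August 2040.
  Applicant Delay Offset: −360 days → 23 August 2039.
Expiry of referenced patent TU-982213:
  Base: filing + 20 years → 9 January 2036.
  Regulatory Review Extension: +823 days → 11 April 2038.
Terminal disclaimer: TU-113472 expires on the earlier of 23 August 2039 and 11 April 2038.

April 11, 2038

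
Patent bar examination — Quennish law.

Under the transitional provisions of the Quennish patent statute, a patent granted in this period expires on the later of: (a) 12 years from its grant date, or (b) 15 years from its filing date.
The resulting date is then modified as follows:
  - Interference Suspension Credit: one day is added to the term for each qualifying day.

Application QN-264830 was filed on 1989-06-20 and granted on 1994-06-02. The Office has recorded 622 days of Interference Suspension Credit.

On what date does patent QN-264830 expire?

(a) grant + 12 years → 2 June 2006.
(b) filing + 15 years → 20 June 2004.
Later of the two: 2 June 2006.
Interference Suspension Credit: +622 days → 14 February 2008.

February 14, 2008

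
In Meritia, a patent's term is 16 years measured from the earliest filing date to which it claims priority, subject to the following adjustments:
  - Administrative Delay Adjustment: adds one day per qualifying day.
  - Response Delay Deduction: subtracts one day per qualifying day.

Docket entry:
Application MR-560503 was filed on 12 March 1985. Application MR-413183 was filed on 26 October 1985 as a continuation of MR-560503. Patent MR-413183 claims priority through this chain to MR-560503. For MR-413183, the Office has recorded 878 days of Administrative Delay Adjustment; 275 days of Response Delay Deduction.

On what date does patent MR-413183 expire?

November 5, 2002

Earliest priority filing: 12 March 1985.
Base term: 12 March 1985 + 16 years → 12 March 2001.
Administrative Delay Adjustment: +878 days → 7 August 2003.
Response Delay Deduction: −275 days → 5 November 2002.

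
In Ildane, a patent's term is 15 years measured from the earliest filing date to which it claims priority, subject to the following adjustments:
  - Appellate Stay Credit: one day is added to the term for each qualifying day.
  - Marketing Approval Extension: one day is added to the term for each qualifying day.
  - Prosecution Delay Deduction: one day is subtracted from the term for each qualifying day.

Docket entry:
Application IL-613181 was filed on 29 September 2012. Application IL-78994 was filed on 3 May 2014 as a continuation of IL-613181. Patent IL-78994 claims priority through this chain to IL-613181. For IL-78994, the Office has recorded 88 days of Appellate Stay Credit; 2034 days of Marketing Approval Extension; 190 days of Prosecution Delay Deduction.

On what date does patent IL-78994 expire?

Earliest priority filing: 29 September 2012.
Base term: 29 September 2012 + 15 years → 29 September 2027.
Appellate Stay Credit: +88 days → 26 December 2027.
Marketing Approval Extension: +2034 days → 21 July 2033.
Prosecution Delay Deduction: −190 days → 12 January 2033.

2033-01-12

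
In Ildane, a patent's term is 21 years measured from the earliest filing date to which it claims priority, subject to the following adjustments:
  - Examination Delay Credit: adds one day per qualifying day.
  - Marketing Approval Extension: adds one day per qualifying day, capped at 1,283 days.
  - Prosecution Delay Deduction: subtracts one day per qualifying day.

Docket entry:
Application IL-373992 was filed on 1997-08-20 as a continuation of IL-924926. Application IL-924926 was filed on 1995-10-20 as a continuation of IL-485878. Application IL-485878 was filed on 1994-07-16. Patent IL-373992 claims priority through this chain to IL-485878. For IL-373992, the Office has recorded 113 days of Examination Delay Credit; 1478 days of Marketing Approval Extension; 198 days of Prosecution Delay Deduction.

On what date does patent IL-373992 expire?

October 26, 2018

Earliest priority filing: 16 July 1994.
Base term: 16 July 1994 + 21 years → 16 July 2015.
Examination Delay Credit: +113 days → 6 November 2015.
Marketing Approval Extension: 1478 days claimed exceeds the 1283-day cap, so +1283 days → 12 May 2019.
Prosecution Delay Deduction: −198 days → 26 October 2018.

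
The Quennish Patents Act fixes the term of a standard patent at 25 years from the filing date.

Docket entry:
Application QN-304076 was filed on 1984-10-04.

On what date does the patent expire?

2009-10-04

Filing date + 25 years → 4 October 2009.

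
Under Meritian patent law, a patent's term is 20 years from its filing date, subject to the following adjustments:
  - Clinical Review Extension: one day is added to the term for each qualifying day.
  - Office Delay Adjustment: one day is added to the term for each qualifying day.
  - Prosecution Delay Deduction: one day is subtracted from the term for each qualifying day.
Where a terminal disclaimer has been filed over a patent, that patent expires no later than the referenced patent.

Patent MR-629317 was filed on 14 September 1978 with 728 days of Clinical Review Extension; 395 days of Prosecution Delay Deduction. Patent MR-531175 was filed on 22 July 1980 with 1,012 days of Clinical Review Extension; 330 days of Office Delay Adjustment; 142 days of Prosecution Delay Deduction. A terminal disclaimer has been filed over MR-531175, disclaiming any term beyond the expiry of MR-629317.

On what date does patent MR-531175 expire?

Natural term of MR-531175:
  Base: filing + 20 years → 22 July 2000.
  Clinical Review Extension: +1012 days → 30 April 2003.
  Office Delay Adjustment: +330 days → 25 March 2004.
  Prosecution Delay Deduction: −142 days → 4 November 2003.
Expiry of referenced patent MR-629317:
  Base: filing + 20 years → 14 September 1998.
  Clinical Review Extension: +728 days → 11 September 2000.
  Prosecution Delay Deduction: −395 days → 13 August 1999.
Terminal disclaimer: MR-531175 expires on the earlier of 4 November 2003 and 13 August 1999.

1999-08-13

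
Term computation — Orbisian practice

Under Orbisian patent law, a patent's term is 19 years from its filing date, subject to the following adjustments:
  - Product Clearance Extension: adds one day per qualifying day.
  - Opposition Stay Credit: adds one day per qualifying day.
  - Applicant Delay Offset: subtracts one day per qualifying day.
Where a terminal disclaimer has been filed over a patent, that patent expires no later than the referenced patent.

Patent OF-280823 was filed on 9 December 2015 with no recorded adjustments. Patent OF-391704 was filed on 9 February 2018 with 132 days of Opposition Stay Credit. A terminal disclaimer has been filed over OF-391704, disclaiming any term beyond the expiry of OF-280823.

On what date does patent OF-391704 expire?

2034-12-09

Natural term of OF-391704:
  Base: filing + 19 years → 9 February 2037.
  Opposition Stay Credit: +132 days → 21 June 2037.
Expiry of referenced patent OF-280823:
  Base: filing + 19 years → 9 December 2034.
Terminal disclaimer: OF-391704 expires on the earlier of 21 June 2037 and 9 December 2034.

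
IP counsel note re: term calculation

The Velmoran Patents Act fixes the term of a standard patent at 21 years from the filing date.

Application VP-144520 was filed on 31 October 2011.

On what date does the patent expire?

Filing date + 21 years → 31 October 2032.

2032-10-31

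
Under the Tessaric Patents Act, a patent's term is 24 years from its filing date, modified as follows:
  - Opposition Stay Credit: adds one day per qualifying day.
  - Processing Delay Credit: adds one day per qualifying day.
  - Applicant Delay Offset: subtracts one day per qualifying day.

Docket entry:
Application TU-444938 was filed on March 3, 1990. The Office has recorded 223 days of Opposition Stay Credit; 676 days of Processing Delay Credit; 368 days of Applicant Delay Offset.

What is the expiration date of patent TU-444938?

Base term: filing date + 24 years → 3 March 2014.
Opposition Stay Credit: +223 days → 12 October 2014.
Processing Delay Credit: +676 days → 18 August 2016.
Applicant Delay Offset: −368 days → 16 August 2015.

2015-08-16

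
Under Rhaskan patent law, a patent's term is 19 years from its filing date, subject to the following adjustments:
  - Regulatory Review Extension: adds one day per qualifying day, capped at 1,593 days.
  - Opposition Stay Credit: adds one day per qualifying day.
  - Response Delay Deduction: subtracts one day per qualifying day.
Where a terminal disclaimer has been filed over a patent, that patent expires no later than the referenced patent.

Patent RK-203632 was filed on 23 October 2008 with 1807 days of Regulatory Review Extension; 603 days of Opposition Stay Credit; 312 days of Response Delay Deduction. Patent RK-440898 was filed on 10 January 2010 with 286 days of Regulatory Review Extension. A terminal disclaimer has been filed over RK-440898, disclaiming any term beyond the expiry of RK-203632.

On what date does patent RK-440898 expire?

Natural term of RK-440898:
  Base: filing + 19 years → 10 January 2029.
  Regulatory Review Extension: 286 days (within the 1593-day cap) → +286 days → 23 October 2029.
Expiry of referenced patent RK-203632:
  Base: filing + 19 years → 23 October 2027.
  Regulatory Review Extension: 1807 days claimed exceeds the 1593-day cap, so +1593 days → 3 March 2032.
  Opposition Stay Credit: +603 days → 27 October 2033.
  Response Delay Deduction: −312 days → 19 December 2032.
Terminal disclaimer: RK-440898 expires on the earlier of 23 October 2029 and 19 December 2032.

2029-10-23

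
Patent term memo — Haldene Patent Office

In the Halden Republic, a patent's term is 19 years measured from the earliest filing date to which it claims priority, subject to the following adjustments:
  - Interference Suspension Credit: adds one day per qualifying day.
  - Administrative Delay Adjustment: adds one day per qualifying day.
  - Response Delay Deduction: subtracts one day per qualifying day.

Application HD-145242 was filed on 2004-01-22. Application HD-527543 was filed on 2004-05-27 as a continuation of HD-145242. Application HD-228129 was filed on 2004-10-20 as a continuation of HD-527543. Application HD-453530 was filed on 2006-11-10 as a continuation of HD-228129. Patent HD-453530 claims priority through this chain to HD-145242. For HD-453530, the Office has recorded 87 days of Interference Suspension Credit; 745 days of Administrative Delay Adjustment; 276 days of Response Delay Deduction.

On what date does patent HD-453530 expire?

July 31, 2024

Earliest priority filing: 22 January 2004.
Base term: 22 January 2004 + 19 years → 22 January 2023.
Interference Suspension Credit: +87 days → 19 April 2023.
Administrative Delay Adjustment: +745 days → 3 May 2025.
Response Delay Deduction: −276 days → 31 July 2024.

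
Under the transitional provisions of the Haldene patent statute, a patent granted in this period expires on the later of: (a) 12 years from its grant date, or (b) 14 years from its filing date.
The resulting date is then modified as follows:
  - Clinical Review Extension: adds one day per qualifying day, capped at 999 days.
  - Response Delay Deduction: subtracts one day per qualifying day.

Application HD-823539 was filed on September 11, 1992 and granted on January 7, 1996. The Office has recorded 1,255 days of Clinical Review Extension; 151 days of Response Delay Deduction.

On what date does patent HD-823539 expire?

(a) grant + 12 years → 7 January 2008.
(b) filing + 14 years → 11 September 2006.
Later of the two: 7 January 2008.
Clinical Review Extension: 1255 days claimed exceeds the 999-day cap, so +999 days → 2 October 2010.
Response Delay Deduction: −151 days → 4 May 2010.

May 4, 2010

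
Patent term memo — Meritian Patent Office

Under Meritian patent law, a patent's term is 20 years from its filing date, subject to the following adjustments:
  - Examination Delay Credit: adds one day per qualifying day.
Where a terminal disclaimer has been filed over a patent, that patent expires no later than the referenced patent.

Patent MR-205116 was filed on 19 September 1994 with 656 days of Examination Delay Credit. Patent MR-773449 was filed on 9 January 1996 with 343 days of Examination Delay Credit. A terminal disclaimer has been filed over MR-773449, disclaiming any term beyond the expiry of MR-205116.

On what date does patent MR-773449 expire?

July 6, 2016

Natural term of MR-773449:
  Base: filing + 20 years → 9 January 2016.
  Examination Delay Credit: +343 days → 17 December 2016.
Expiry of referenced patent MR-205116:
  Base: filing + 20 years → 19 September 2014.
  Examination Delay Credit: +656 days → 6 July 2016.
Terminal disclaimer: MR-773449 expires on the earlier of 17 December 2016 and 6 July 2016.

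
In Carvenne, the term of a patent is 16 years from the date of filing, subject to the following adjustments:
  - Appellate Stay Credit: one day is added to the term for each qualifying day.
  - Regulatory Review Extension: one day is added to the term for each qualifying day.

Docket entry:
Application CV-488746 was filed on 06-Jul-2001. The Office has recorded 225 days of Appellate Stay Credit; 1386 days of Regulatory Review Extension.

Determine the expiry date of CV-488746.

Base term: filing date + 16 years → 6 July 2017.
Appellate Stay Credit: +225 days → 16 February 2018.
Regulatory Review Extension: +1386 days → 3 December 2021.

December 3, 2021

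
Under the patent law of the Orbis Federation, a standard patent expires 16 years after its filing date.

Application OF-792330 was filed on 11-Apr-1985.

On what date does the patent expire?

April 11, 2001

Filing date + 16 years → 11 April 2001.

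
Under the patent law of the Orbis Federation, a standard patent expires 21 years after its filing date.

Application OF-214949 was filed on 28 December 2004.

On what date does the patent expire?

Filing date + 21 years → 28 December 2025.

2025-12-28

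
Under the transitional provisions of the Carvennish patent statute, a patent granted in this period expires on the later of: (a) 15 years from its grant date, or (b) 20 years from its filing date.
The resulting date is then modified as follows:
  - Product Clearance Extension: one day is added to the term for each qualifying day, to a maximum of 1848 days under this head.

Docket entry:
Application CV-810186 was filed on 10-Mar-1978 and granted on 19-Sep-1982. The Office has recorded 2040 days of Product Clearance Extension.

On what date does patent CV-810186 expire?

(a) grant + 15 years → 19 September 1997.
(b) filing + 20 years → 10 March 1998.
Later of the two: 10 March 1998.
Product Clearance Extension: 2040 days claimed exceeds the 1848-day cap, so +1848 days → 1 April 2003.

April 1, 2003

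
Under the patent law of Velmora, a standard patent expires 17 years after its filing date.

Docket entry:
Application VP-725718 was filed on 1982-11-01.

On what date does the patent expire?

November 1, 1999

Filing date + 17 years → 1 November 1999.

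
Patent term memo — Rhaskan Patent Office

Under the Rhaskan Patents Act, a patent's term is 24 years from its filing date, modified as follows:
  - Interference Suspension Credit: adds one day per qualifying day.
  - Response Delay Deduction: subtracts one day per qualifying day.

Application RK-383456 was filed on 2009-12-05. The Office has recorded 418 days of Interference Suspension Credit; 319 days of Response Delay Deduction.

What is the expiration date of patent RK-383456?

March 14, 2034

Base term: filing date + 24 years → 5 December 2033.
Interference Suspension Credit: +418 days → 27 January 2035.
Response Delay Deduction: −319 days → 14 March 2034.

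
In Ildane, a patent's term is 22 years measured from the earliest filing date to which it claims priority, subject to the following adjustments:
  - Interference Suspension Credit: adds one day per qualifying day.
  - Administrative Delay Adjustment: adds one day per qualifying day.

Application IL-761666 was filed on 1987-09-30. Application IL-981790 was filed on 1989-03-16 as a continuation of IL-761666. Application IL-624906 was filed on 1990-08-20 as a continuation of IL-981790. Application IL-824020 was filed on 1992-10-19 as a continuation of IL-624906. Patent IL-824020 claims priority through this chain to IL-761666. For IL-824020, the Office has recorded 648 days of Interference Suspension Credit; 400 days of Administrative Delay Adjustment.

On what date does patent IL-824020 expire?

Earliest priority filing: 30 September 1987.
Base term: 30 September 1987 + 22 years → 30 September 2009.
Interference Suspension Credit: +648 days → 10 July 2011.
Administrative Delay Adjustment: +400 days → 13 August 2012.

2012-08-13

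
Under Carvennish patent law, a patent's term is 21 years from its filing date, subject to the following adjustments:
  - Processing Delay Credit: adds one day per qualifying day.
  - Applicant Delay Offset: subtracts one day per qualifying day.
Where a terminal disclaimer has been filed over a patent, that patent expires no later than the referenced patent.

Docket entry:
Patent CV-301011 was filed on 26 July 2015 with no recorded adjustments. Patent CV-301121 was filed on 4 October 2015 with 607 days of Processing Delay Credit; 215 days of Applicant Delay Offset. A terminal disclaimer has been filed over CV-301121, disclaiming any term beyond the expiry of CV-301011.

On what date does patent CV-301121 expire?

Natural term of CV-301121:
  Base: filing + 21 years → 4 October 2036.
  Processing Delay Credit: +607 days → 3 June 2038.
  Applicant Delay Offset: −215 days → 31 October 2037.
Expiry of referenced patent CV-301011:
  Base: filing + 21 years → 26 July 2036.
Terminal disclaimer: CV-301121 expires on the earlier of 31 October 2037 and 26 July 2036.

2036-07-26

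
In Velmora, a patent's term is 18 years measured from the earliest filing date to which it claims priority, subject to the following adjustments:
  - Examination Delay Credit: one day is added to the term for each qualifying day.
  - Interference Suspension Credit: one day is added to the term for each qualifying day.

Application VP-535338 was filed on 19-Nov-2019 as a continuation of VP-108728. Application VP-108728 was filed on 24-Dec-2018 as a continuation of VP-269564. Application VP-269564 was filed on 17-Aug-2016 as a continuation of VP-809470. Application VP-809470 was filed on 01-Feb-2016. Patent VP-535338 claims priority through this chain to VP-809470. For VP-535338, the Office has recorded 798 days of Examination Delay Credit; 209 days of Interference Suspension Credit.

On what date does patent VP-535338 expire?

November 4, 2036

Earliest priority filing: 1 February 2016.
Base term: 1 February 2016 + 18 years → 1 February 2034.
Examination Delay Credit: +798 days → 9 April 2036.
Interference Suspension Credit: +209 days → 4 November 2036.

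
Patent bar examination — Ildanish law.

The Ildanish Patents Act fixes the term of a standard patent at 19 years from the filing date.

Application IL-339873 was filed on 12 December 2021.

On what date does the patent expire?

2040-12-12

Filing date + 19 years → 12 December 2040.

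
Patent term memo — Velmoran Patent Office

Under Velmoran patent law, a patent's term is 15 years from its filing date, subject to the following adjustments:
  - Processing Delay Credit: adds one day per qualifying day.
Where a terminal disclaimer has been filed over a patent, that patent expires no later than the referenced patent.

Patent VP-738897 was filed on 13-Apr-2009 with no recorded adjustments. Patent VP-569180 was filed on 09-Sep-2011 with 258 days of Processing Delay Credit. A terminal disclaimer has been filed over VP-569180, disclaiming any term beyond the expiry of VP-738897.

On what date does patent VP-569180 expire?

2024-04-13

Natural term of VP-569180:
  Base: filing + 15 years → 9 September 2026.
  Processing Delay Credit: +258 days → 25 May 2027.
Expiry of referenced patent VP-738897:
  Base: filing + 15 years → 13 April 2024.
Terminal disclaimer: VP-569180 expires on the earlier of 25 May 2027 and 13 April 2024.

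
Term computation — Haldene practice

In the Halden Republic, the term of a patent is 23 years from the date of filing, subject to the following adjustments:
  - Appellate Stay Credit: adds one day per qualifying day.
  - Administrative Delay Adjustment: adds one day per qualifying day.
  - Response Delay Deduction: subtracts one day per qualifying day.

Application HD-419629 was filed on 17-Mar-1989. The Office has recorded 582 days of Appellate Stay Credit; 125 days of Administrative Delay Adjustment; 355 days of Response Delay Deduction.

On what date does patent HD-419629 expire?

Base term: filing date + 23 years → 17 March 2012.
Appellate Stay Credit: +582 days → 20 October 2013.
Administrative Delay Adjustment: +125 days → 22 February 2014.
Response Delay Deduction: −355 days → 4 March 2013.

2013-03-04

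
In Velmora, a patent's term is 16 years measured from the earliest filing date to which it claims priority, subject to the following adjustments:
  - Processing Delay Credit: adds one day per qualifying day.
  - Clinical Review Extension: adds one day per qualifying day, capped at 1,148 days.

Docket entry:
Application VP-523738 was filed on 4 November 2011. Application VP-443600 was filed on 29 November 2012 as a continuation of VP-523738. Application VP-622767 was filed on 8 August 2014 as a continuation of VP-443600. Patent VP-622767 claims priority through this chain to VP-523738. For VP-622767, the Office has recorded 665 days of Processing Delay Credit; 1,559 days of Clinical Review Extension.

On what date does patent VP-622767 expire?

2032-10-21

Earliest priority filing: 4 November 2011.
Base term: 4 November 2011 + 16 years → 4 November 2027.
Processing Delay Credit: +665 days → 30 August 2029.
Clinical Review Extension: 1559 days claimed exceeds the 1148-day cap, so +1148 days → 21 October 2032.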